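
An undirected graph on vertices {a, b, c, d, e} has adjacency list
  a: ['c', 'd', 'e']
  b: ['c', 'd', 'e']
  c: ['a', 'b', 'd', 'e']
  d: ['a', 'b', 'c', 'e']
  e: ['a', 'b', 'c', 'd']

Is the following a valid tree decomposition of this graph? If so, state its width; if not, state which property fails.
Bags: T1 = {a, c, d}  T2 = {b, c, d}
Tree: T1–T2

A tree decomposition must satisfy three properties: every vertex lies in some bag; for every edge, both endpoints lie together in some bag; and for every vertex, the bags containing it form a connected subtree. Here vertex e appears in no bag, so the decomposition is invalid.

No — vertex e appears in no bag.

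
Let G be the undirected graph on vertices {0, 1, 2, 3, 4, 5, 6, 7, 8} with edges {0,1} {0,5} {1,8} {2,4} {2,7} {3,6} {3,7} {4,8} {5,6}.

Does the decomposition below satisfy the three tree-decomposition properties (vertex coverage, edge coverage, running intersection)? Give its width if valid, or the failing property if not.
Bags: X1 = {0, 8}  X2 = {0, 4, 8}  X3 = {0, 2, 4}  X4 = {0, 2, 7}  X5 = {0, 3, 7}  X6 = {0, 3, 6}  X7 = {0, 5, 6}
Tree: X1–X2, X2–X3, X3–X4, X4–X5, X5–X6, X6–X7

No — vertex 1 appears in no bag.

A tree decomposition must satisfy three properties: every vertex lies in some bag; for every edge, both endpoints lie together in some bag; and for every vertex, the bags containing it form a connected subtree. Here vertex 1 appears in no bag, so the decomposition is invalid.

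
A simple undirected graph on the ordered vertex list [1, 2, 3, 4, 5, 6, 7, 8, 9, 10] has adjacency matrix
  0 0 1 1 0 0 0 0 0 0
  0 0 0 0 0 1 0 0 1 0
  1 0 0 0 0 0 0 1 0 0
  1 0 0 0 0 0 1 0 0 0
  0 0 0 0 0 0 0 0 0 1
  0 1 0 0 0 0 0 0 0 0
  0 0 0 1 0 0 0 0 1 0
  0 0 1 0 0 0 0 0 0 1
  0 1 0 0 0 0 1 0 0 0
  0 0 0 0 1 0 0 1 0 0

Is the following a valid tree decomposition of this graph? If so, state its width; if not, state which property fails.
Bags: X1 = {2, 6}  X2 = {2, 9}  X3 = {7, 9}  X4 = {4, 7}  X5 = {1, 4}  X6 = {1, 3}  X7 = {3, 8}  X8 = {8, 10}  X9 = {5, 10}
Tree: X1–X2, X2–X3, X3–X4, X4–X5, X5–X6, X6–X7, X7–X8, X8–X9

Checking the three conditions: (i) the bags cover all of {1, 2, 3, 4, 5, 6, 7, 8, 9, 10}; (ii) for each edge, some bag contains both endpoints; (iii) the bags containing any fixed vertex form a subtree. All hold, so the decomposition is valid with width 2 − 1 = 1.

Yes; width 1.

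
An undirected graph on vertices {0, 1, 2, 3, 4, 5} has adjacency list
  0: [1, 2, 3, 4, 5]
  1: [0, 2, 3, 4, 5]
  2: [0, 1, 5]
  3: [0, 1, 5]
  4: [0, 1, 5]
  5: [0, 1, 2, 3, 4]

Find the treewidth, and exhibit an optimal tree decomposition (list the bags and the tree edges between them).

Each bag holds 4 vertices, so the decomposition has width 3, which upper-bounds the treewidth. For the lower bound, the 4 vertices {0, 1, 2, 5} are pairwise adjacent, and any tree decomposition puts a clique entirely inside one bag — forcing width ≥ 3. The upper and lower bounds meet at 3, so that is the treewidth.

Treewidth 3.
Bags: B1 = {0, 1, 3, 5}  B2 = {0, 1, 4, 5}  B3 = {0, 1, 2, 5}
Tree: B1–B2, B1–B3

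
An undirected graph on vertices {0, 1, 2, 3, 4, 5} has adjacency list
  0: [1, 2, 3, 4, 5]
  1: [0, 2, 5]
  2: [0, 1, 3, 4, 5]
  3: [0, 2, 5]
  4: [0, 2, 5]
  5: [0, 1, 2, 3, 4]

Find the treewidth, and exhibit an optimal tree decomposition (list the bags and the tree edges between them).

Treewidth 3.
One such decomposition:
Bags: B1 = {0, 1, 2, 5}  B2 = {0, 2, 3, 5}  B3 = {0, 2, 4, 5}
Tree: B1–B2, B2–B3

The largest bag has 4 vertices, giving width 3; this decomposition certifies tw(G) ≤ 3. On the other hand G contains the 4-clique {0, 1, 2, 5}. A clique must lie in a single bag of any decomposition, so no decomposition can have width below 3. Combining the bounds, tw(G) = 3.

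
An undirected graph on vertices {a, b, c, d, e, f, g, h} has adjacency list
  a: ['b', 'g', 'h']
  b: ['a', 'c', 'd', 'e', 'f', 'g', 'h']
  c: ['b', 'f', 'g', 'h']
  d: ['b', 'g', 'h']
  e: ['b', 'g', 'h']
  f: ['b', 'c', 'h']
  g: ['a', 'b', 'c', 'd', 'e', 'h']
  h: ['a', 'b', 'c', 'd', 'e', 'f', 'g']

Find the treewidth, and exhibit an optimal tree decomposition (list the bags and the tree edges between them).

Treewidth 3.
One optimal decomposition is:
Bags: B1 = {b, c, g, h}  B2 = {b, c, f, h}  B3 = {a, b, g, h}  B4 = {b, e, g, h}  B5 = {b, d, g, h}
Tree: B1–B2, B1–B3, B1–B4, B4–B5

Every bag has size at most 4, so the width is 4 − 1 = 3 and tw(G) ≤ 3. On the other hand G contains the 4-clique {b, d, g, h}. A clique must lie in a single bag of any decomposition, so no decomposition can have width below 3. Combining the bounds, tw(G) = 3.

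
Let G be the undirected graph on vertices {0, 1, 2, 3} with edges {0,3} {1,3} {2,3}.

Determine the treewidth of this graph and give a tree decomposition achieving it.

The largest bag has 2 vertices, giving width 1; this decomposition certifies tw(G) ≤ 1. Any graph with an edge has treewidth ≥ 1, and G has the edge 2–3. Hence tw(G) = 1 exactly.

Treewidth 1.
One optimal decomposition is:
Bags: B1 = {2, 3}  B2 = {1, 3}  B3 = {0, 3}
Tree: B1–B2, B2–B3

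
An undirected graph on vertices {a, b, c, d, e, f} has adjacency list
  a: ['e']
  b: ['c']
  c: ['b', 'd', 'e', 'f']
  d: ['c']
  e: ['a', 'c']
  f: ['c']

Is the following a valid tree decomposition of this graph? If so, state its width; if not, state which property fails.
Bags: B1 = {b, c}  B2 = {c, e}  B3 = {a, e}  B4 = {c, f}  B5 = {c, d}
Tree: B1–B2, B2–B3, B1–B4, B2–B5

Every vertex of G appears in some bag (union = {a, b, c, d, e, f}); every edge is covered by a bag; and for each vertex v the set of bags containing v is connected in the bag tree. The decomposition is therefore valid. The largest bag has 2 vertices, so the width is 1.

Yes; width 1.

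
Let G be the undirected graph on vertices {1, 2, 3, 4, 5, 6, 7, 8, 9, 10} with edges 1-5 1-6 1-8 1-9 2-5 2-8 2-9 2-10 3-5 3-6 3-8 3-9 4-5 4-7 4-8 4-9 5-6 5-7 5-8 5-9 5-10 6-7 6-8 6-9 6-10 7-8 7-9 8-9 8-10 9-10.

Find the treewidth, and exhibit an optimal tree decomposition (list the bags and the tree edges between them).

Every bag has size at most 5, so the width is 5 − 1 = 4 and tw(G) ≤ 4. For the lower bound, the 5 vertices {2, 5, 8, 9, 10} are pairwise adjacent, and any tree decomposition puts a clique entirely inside one bag — forcing width ≥ 4. Combining the bounds, tw(G) = 4.

Treewidth 4.
Bags: B1 = {2, 5, 8, 9, 10}  B2 = {5, 6, 8, 9, 10}  B3 = {5, 6, 7, 8, 9}  B4 = {4, 5, 7, 8, 9}  B5 = {3, 5, 6, 8, 9}  B6 = {1, 5, 6, 8, 9}
Tree: B1–B2, B2–B3, B3–B4, B3–B5, B3–B6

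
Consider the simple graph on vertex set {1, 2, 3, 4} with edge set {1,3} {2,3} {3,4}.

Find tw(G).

1

A width-1 tree decomposition is:
Bags: B1 = {1, 3}  B2 = {3, 4}  B3 = {2, 3}
Tree: B1–B2, B1–B3
The largest bag has 2 vertices, giving width 1; this decomposition certifies tw(G) ≤ 1. Any graph with an edge has treewidth ≥ 1, and G has the edge 3–1. Combining the bounds, tw(G) = 1.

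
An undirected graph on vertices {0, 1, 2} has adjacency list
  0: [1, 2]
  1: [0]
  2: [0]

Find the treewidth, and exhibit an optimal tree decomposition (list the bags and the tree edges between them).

Each bag holds 2 vertices, so the decomposition has width 1, which upper-bounds the treewidth. Any graph with an edge has treewidth ≥ 1, and G has the edge 0–2. Combining the bounds, tw(G) = 1.

Treewidth 1.
One optimal decomposition is:
Bags: B1 = {0, 2}  B2 = {0, 1}
Tree: B1–B2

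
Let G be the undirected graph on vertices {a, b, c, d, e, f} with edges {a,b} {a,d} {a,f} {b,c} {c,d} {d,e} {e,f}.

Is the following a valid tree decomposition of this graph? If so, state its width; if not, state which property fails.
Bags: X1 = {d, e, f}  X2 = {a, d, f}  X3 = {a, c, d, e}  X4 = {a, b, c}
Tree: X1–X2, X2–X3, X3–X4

A tree decomposition must satisfy three properties: every vertex lies in some bag; for every edge, both endpoints lie together in some bag; and for every vertex, the bags containing it form a connected subtree. Here bags containing vertex e are not connected in the tree, so the decomposition is invalid.

No — bags containing vertex e are not connected in the tree.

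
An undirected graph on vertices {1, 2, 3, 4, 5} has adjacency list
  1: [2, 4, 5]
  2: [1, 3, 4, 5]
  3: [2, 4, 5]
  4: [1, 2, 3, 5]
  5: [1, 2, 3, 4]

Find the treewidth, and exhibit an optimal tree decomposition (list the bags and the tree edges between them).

Treewidth 3.
One optimal decomposition is:
Bags: B1 = {2, 3, 4, 5}  B2 = {1, 2, 4, 5}
Tree: B1–B2

The largest bag has 4 vertices, giving width 3; this decomposition certifies tw(G) ≤ 3. On the other hand G contains the 4-clique {1, 2, 4, 5}. A clique must lie in a single bag of any decomposition, so no decomposition can have width below 3. Hence tw(G) = 3 exactly.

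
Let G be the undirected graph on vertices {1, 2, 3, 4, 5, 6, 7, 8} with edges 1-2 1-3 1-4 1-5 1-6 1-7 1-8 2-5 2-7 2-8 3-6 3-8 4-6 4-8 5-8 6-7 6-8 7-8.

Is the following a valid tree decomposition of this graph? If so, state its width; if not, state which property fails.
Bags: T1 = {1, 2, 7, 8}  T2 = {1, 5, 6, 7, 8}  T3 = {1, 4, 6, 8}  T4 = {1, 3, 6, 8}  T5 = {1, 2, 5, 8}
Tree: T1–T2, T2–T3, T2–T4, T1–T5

No — bags containing vertex 5 are not connected in the tree.

A tree decomposition must satisfy three properties: every vertex lies in some bag; for every edge, both endpoints lie together in some bag; and for every vertex, the bags containing it form a connected subtree. Here bags containing vertex 5 are not connected in the tree, so the decomposition is invalid.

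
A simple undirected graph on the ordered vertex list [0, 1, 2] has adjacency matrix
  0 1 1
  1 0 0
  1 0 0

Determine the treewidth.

1

A width-1 tree decomposition is:
Bags: B1 = {0, 2}  B2 = {0, 1}
Tree: B1–B2
The largest bag has 2 vertices, giving width 1; this decomposition certifies tw(G) ≤ 1. G has an edge, so its treewidth is at least 1. The upper and lower bounds meet at 1, so that is the treewidth.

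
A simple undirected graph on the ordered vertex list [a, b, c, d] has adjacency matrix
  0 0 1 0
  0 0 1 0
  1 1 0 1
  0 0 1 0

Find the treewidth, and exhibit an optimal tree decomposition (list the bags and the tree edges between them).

The largest bag has 2 vertices, giving width 1; this decomposition certifies tw(G) ≤ 1. Since G has at least one edge (e.g. d–c), it is not an edgeless graph, so tw(G) ≥ 1. Combining the bounds, tw(G) = 1.

Treewidth 1.
One optimal decomposition is:
Bags: B1 = {c, d}  B2 = {a, c}  B3 = {b, c}
Tree: B1–B2, B2–B3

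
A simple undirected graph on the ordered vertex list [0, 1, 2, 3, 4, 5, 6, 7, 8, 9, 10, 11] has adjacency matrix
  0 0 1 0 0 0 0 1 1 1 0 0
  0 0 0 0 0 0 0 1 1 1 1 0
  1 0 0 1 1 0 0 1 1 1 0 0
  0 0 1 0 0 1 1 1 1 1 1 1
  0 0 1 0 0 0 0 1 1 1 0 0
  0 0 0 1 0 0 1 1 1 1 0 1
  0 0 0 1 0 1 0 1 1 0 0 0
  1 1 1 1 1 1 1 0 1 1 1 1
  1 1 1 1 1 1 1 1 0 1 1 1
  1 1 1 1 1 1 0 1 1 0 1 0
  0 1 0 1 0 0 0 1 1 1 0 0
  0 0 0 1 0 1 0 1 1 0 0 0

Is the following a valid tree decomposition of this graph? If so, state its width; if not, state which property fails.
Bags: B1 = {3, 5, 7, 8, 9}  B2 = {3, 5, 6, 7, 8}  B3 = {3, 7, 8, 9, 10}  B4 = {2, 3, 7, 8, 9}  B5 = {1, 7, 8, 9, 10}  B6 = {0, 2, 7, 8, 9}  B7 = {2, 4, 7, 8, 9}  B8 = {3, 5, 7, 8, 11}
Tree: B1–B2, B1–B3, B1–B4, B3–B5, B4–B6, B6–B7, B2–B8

Every vertex of G appears in some bag (union = {0, 1, 2, 3, 4, 5, 6, 7, 8, 9, 10, 11}); every edge is covered by a bag; and for each vertex v the set of bags containing v is connected in the bag tree. The decomposition is therefore valid. The largest bag has 5 vertices, so the width is 4.

Yes; width 4.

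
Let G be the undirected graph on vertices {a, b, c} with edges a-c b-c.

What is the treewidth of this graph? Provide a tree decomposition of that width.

The largest bag has 2 vertices, giving width 1; this decomposition certifies tw(G) ≤ 1. Any graph with an edge has treewidth ≥ 1, and G has the edge c–b. Therefore the treewidth is 1.

Treewidth 1.
One such decomposition:
Bags: B1 = {b, c}  B2 = {a, c}
Tree: B1–B2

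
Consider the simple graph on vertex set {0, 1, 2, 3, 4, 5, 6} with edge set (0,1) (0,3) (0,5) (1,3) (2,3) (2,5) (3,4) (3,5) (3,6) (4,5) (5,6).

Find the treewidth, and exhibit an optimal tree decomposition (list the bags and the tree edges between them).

Every bag has size at most 3, so the width is 3 − 1 = 2 and tw(G) ≤ 2. For the lower bound, the 3 vertices {0, 1, 3} are pairwise adjacent, and any tree decomposition puts a clique entirely inside one bag — forcing width ≥ 2. Therefore the treewidth is 2.

Treewidth 2.
Bags: B1 = {3, 4, 5}  B2 = {0, 3, 5}  B3 = {0, 1, 3}  B4 = {2, 3, 5}  B5 = {3, 5, 6}
Tree: B1–B2, B2–B3, B2–B4, B1–B5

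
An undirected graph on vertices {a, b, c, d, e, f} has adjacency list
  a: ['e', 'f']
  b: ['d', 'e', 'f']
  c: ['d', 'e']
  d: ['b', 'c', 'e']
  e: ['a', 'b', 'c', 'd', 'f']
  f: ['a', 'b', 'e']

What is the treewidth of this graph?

2

A width-2 tree decomposition is:
Bags: B1 = {b, d, e}  B2 = {b, e, f}  B3 = {c, d, e}  B4 = {a, e, f}
Tree: B1–B2, B1–B3, B2–B4
Every bag has size at most 3, so the width is 3 − 1 = 2 and tw(G) ≤ 2. For the lower bound, the 3 vertices {c, d, e} are pairwise adjacent, and any tree decomposition puts a clique entirely inside one bag — forcing width ≥ 2. Hence tw(G) = 2 exactly.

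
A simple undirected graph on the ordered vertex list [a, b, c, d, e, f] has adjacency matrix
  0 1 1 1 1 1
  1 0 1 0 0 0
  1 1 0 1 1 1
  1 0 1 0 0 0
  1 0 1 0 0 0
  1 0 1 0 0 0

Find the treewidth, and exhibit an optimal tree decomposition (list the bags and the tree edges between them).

The largest bag has 3 vertices, giving width 2; this decomposition certifies tw(G) ≤ 2. On the other hand G contains the 3-clique {a, c, d}. A clique must lie in a single bag of any decomposition, so no decomposition can have width below 2. Hence tw(G) = 2 exactly.

Treewidth 2.
One such decomposition:
Bags: B1 = {a, b, c}  B2 = {a, c, e}  B3 = {a, c, d}  B4 = {a, c, f}
Tree: B1–B2, B2–B3, B1–B4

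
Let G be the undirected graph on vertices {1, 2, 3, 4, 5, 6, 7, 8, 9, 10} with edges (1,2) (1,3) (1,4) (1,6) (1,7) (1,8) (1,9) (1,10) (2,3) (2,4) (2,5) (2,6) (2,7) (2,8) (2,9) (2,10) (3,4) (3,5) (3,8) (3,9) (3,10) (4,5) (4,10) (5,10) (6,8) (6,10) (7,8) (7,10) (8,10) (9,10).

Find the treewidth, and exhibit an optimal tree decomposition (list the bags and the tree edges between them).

Treewidth 4.
One optimal decomposition is:
Bags: B1 = {1, 2, 3, 8, 10}  B2 = {1, 2, 3, 4, 10}  B3 = {1, 2, 6, 8, 10}  B4 = {1, 2, 7, 8, 10}  B5 = {1, 2, 3, 9, 10}  B6 = {2, 3, 4, 5, 10}
Tree: B1–B2, B1–B3, B3–B4, B1–B5, B2–B6

Every bag has size at most 5, so the width is 5 − 1 = 4 and tw(G) ≤ 4. For the lower bound, the 5 vertices {1, 2, 3, 8, 10} are pairwise adjacent, and any tree decomposition puts a clique entirely inside one bag — forcing width ≥ 4. Hence tw(G) = 4 exactly.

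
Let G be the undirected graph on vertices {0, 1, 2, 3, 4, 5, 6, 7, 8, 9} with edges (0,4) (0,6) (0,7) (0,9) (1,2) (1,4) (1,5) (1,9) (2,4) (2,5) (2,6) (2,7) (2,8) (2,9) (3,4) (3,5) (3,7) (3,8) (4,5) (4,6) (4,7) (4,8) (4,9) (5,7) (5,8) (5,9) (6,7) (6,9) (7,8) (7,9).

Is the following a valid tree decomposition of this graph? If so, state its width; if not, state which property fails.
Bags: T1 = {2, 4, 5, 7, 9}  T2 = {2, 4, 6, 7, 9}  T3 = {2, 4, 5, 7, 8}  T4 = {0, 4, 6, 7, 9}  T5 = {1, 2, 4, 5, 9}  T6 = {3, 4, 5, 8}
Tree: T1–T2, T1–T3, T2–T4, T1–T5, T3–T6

No — edge (7,3) lies in no bag.

A tree decomposition must satisfy three properties: every vertex lies in some bag; for every edge, both endpoints lie together in some bag; and for every vertex, the bags containing it form a connected subtree. Here edge (7,3) lies in no bag, so the decomposition is invalid.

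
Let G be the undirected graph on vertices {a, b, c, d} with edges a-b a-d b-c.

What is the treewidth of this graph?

1

A width-1 tree decomposition is:
Bags: B1 = {b, c}  B2 = {a, b}  B3 = {a, d}
Tree: B1–B2, B2–B3
Each bag holds 2 vertices, so the decomposition has width 1, which upper-bounds the treewidth. Since G has at least one edge (e.g. c–b), it is not an edgeless graph, so tw(G) ≥ 1. Therefore the treewidth is 1.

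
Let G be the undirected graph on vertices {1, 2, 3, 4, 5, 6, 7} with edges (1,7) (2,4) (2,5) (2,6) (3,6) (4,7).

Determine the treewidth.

1

A width-1 tree decomposition is:
Bags: B1 = {4, 7}  B2 = {2, 4}  B3 = {2, 6}  B4 = {1, 7}  B5 = {2, 5}  B6 = {3, 6}
Tree: B1–B2, B2–B3, B1–B4, B3–B5, B3–B6
The largest bag has 2 vertices, giving width 1; this decomposition certifies tw(G) ≤ 1. Any graph with an edge has treewidth ≥ 1, and G has the edge 7–4. Hence tw(G) = 1 exactly.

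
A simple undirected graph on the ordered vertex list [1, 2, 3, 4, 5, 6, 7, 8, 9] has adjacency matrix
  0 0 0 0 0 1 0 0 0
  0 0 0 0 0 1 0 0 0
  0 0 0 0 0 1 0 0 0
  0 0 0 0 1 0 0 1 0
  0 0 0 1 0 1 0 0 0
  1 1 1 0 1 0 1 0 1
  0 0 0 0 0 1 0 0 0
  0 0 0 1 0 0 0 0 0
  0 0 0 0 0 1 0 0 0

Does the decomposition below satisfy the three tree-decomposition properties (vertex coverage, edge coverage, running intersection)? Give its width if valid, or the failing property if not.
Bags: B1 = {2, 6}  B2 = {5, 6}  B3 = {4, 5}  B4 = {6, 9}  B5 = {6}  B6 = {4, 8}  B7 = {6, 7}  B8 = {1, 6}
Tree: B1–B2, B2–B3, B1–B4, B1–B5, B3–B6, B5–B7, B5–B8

A tree decomposition must satisfy three properties: every vertex lies in some bag; for every edge, both endpoints lie together in some bag; and for every vertex, the bags containing it form a connected subtree. Here vertex 3 appears in no bag, so the decomposition is invalid.

No — vertex 3 appears in no bag.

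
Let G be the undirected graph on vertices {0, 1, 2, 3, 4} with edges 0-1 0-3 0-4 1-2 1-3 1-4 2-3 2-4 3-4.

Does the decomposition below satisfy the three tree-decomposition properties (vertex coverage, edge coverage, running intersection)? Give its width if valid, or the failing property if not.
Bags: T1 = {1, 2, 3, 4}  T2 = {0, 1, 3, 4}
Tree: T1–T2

Yes; width 3.

Checking the three conditions: (i) the bags cover all of {0, 1, 2, 3, 4}; (ii) for each edge, some bag contains both endpoints; (iii) the bags containing any fixed vertex form a subtree. All hold, so the decomposition is valid with width 4 − 1 = 3.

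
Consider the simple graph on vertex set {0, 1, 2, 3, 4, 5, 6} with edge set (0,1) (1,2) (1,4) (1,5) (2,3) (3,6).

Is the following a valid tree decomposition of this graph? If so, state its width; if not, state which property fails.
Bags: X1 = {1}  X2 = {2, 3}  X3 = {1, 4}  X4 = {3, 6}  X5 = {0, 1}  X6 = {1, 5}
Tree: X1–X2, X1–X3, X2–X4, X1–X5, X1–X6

No — edge (2,1) lies in no bag.

A tree decomposition must satisfy three properties: every vertex lies in some bag; for every edge, both endpoints lie together in some bag; and for every vertex, the bags containing it form a connected subtree. Here edge (2,1) lies in no bag, so the decomposition is invalid.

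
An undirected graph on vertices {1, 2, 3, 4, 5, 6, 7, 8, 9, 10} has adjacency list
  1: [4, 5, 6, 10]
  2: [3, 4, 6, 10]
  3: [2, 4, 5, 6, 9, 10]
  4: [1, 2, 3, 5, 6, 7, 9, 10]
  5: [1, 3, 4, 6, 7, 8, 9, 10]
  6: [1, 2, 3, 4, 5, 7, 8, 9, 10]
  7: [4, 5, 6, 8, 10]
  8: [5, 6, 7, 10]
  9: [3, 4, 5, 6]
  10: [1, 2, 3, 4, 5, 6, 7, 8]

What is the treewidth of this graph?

4

A width-4 tree decomposition is:
Bags: B1 = {3, 4, 5, 6, 9}  B2 = {3, 4, 5, 6, 10}  B3 = {1, 4, 5, 6, 10}  B4 = {2, 3, 4, 6, 10}  B5 = {4, 5, 6, 7, 10}  B6 = {5, 6, 7, 8, 10}
Tree: B1–B2, B2–B3, B2–B4, B2–B5, B5–B6
Each bag holds 5 vertices, so the decomposition has width 4, which upper-bounds the treewidth. Conversely, {5, 6, 7, 8, 10} is a clique of size 5, and the vertices of any clique must share a bag in every tree decomposition; so some bag has ≥ 5 vertices and tw(G) ≥ 4. Combining the bounds, tw(G) = 4.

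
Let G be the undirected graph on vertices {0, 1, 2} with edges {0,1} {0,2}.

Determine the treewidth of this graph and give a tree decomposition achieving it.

Treewidth 1.
One optimal decomposition is:
Bags: B1 = {0, 2}  B2 = {0, 1}
Tree: B1–B2

Each bag holds 2 vertices, so the decomposition has width 1, which upper-bounds the treewidth. Since G has at least one edge (e.g. 0–2), it is not an edgeless graph, so tw(G) ≥ 1. Therefore the treewidth is 1.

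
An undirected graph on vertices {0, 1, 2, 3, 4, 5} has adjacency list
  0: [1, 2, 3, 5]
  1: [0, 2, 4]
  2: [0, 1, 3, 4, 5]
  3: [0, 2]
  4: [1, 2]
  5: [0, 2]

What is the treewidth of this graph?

A width-2 tree decomposition is:
Bags: B1 = {0, 1, 2}  B2 = {0, 2, 5}  B3 = {1, 2, 4}  B4 = {0, 2, 3}
Tree: B1–B2, B1–B3, B2–B4
Every bag has size at most 3, so the width is 3 − 1 = 2 and tw(G) ≤ 2. On the other hand G contains the 3-clique {0, 1, 2}. A clique must lie in a single bag of any decomposition, so no decomposition can have width below 2. Therefore the treewidth is 2.

2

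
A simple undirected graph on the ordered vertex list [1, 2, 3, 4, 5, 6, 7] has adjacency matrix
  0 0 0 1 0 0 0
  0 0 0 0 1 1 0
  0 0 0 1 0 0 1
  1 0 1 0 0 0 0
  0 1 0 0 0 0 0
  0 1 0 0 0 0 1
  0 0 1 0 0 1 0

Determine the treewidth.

A width-1 tree decomposition is:
Bags: B1 = {2, 5}  B2 = {2, 6}  B3 = {6, 7}  B4 = {3, 7}  B5 = {3, 4}  B6 = {1, 4}
Tree: B1–B2, B2–B3, B3–B4, B4–B5, B5–B6
Every bag has size at most 2, so the width is 2 − 1 = 1 and tw(G) ≤ 1. Since G has at least one edge (e.g. 5–2), it is not an edgeless graph, so tw(G) ≥ 1. Combining the bounds, tw(G) = 1.

1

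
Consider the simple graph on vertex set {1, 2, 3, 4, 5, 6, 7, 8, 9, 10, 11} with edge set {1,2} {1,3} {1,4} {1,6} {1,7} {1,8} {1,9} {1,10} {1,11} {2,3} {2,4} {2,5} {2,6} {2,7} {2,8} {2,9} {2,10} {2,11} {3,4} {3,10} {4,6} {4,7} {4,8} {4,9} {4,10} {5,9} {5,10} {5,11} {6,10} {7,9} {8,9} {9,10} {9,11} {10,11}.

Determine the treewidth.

A width-4 tree decomposition is:
Bags: B1 = {1, 2, 4, 9, 10}  B2 = {1, 2, 9, 10, 11}  B3 = {1, 2, 3, 4, 10}  B4 = {1, 2, 4, 6, 10}  B5 = {1, 2, 4, 8, 9}  B6 = {1, 2, 4, 7, 9}  B7 = {2, 5, 9, 10, 11}
Tree: B1–B2, B1–B3, B1–B4, B1–B5, B5–B6, B2–B7
Each bag holds 5 vertices, so the decomposition has width 4, which upper-bounds the treewidth. On the other hand G contains the 5-clique {1, 2, 9, 10, 11}. A clique must lie in a single bag of any decomposition, so no decomposition can have width below 4. Hence tw(G) = 4 exactly.

4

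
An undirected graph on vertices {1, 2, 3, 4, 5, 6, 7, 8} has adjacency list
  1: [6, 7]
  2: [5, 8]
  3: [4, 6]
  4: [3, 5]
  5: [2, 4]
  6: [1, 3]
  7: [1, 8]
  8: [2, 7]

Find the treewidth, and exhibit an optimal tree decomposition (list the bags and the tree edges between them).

Treewidth 2.
Bags: B1 = {2, 7, 8}  B2 = {2, 5, 7}  B3 = {4, 5, 7}  B4 = {3, 4, 7}  B5 = {3, 6, 7}  B6 = {1, 6, 7}
Tree: B1–B2, B2–B3, B3–B4, B4–B5, B5–B6

Every bag has size at most 3, so the width is 3 − 1 = 2 and tw(G) ≤ 2. Since 7–8–2–5–4–3–6–1–7 is a cycle in G, G is not acyclic. Forests are exactly the graphs of treewidth ≤ 1, so tw(G) ≥ 2. Combining the bounds, tw(G) = 2.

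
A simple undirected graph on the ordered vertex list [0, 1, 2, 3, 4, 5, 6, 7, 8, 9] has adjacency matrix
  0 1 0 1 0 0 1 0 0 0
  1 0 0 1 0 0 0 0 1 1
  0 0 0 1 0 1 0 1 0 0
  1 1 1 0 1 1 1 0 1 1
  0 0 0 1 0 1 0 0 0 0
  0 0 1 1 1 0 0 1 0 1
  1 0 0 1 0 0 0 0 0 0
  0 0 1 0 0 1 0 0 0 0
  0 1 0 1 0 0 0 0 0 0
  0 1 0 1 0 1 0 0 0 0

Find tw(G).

A width-2 tree decomposition is:
Bags: B1 = {0, 1, 3}  B2 = {1, 3, 9}  B3 = {1, 3, 8}  B4 = {3, 5, 9}  B5 = {3, 4, 5}  B6 = {2, 3, 5}  B7 = {2, 5, 7}  B8 = {0, 3, 6}
Tree: B1–B2, B2–B3, B2–B4, B4–B5, B4–B6, B6–B7, B1–B8
Every bag has size at most 3, so the width is 3 − 1 = 2 and tw(G) ≤ 2. On the other hand G contains the 3-clique {0, 1, 3}. A clique must lie in a single bag of any decomposition, so no decomposition can have width below 2. Combining the bounds, tw(G) = 2.

2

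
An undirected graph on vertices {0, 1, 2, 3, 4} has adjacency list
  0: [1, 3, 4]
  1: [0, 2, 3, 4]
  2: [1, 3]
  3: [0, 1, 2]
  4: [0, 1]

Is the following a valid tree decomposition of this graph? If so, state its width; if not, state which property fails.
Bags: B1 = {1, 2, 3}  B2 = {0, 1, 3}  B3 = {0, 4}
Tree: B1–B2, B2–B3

No — edge (1,4) lies in no bag.

A tree decomposition must satisfy three properties: every vertex lies in some bag; for every edge, both endpoints lie together in some bag; and for every vertex, the bags containing it form a connected subtree. Here edge (1,4) lies in no bag, so the decomposition is invalid.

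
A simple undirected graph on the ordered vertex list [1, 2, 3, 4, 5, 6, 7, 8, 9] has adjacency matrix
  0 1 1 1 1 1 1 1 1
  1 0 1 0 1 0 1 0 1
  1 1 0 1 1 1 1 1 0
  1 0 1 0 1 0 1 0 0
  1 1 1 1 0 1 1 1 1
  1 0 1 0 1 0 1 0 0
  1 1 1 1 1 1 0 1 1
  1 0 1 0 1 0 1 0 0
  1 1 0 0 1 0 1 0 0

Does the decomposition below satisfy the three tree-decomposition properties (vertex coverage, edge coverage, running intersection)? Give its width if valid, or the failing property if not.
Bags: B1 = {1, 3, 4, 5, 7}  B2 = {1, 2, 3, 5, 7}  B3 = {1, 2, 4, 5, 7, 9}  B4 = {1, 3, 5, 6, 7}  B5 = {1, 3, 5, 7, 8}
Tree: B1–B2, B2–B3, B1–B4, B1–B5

No — bags containing vertex 4 are not connected in the tree.

A tree decomposition must satisfy three properties: every vertex lies in some bag; for every edge, both endpoints lie together in some bag; and for every vertex, the bags containing it form a connected subtree. Here bags containing vertex 4 are not connected in the tree, so the decomposition is invalid.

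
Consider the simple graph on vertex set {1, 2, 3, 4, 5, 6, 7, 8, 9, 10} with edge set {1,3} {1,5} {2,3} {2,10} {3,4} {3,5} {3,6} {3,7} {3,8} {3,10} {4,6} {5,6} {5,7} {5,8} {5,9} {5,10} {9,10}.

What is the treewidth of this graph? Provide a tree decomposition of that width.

Treewidth 2.
Bags: B1 = {3, 5, 10}  B2 = {2, 3, 10}  B3 = {3, 5, 7}  B4 = {1, 3, 5}  B5 = {3, 5, 6}  B6 = {5, 9, 10}  B7 = {3, 4, 6}  B8 = {3, 5, 8}
Tree: B1–B2, B1–B3, B3–B4, B3–B5, B1–B6, B5–B7, B1–B8

The largest bag has 3 vertices, giving width 2; this decomposition certifies tw(G) ≤ 2. For the lower bound, the 3 vertices {5, 9, 10} are pairwise adjacent, and any tree decomposition puts a clique entirely inside one bag — forcing width ≥ 2. Therefore the treewidth is 2.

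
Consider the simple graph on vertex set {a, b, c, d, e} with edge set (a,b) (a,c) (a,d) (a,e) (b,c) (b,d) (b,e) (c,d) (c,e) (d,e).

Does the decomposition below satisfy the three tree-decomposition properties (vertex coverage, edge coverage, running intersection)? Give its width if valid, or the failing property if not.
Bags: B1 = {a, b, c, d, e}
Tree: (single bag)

Yes; width 4.

Checking the three conditions: (i) the bags cover all of {a, b, c, d, e}; (ii) for each edge, some bag contains both endpoints; (iii) the bags containing any fixed vertex form a subtree. All hold, so the decomposition is valid with width 5 − 1 = 4.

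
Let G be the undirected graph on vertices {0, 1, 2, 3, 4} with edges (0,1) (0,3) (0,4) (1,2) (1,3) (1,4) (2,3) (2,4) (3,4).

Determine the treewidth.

3

A width-3 tree decomposition is:
Bags: B1 = {1, 2, 3, 4}  B2 = {0, 1, 3, 4}
Tree: B1–B2
The largest bag has 4 vertices, giving width 3; this decomposition certifies tw(G) ≤ 3. On the other hand G contains the 4-clique {0, 1, 3, 4}. A clique must lie in a single bag of any decomposition, so no decomposition can have width below 3. Hence tw(G) = 3 exactly.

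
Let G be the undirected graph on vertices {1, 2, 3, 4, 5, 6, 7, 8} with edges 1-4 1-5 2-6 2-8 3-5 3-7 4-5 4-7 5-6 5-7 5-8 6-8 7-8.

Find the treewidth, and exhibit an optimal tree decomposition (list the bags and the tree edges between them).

Treewidth 2.
Bags: B1 = {5, 7, 8}  B2 = {3, 5, 7}  B3 = {5, 6, 8}  B4 = {4, 5, 7}  B5 = {2, 6, 8}  B6 = {1, 4, 5}
Tree: B1–B2, B1–B3, B1–B4, B3–B5, B4–B6

Every bag has size at most 3, so the width is 3 − 1 = 2 and tw(G) ≤ 2. For the lower bound, the 3 vertices {2, 6, 8} are pairwise adjacent, and any tree decomposition puts a clique entirely inside one bag — forcing width ≥ 2. Combining the bounds, tw(G) = 2.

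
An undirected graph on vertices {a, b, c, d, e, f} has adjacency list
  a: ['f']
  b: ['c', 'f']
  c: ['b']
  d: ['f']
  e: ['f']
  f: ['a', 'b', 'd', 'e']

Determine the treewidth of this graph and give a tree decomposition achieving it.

Treewidth 1.
One such decomposition:
Bags: B1 = {e, f}  B2 = {b, f}  B3 = {d, f}  B4 = {a, f}  B5 = {b, c}
Tree: B1–B2, B2–B3, B1–B4, B2–B5

Every bag has size at most 2, so the width is 2 − 1 = 1 and tw(G) ≤ 1. G has an edge, so its treewidth is at least 1. Combining the bounds, tw(G) = 1.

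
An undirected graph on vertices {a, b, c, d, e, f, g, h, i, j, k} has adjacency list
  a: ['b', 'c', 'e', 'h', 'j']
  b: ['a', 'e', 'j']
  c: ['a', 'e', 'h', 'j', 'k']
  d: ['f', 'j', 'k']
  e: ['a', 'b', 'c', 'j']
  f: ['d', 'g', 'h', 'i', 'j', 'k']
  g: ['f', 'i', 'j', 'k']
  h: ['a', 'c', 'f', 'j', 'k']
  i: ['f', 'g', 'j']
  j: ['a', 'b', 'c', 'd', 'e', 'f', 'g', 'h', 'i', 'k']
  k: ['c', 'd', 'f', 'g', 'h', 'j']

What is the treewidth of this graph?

3

A width-3 tree decomposition is:
Bags: B1 = {a, c, h, j}  B2 = {c, h, j, k}  B3 = {a, c, e, j}  B4 = {f, h, j, k}  B5 = {f, g, j, k}  B6 = {a, b, e, j}  B7 = {f, g, i, j}  B8 = {d, f, j, k}
Tree: B1–B2, B1–B3, B2–B4, B4–B5, B3–B6, B5–B7, B5–B8
Every bag has size at most 4, so the width is 4 − 1 = 3 and tw(G) ≤ 3. For the lower bound, the 4 vertices {d, f, j, k} are pairwise adjacent, and any tree decomposition puts a clique entirely inside one bag — forcing width ≥ 3. The upper and lower bounds meet at 3, so that is the treewidth.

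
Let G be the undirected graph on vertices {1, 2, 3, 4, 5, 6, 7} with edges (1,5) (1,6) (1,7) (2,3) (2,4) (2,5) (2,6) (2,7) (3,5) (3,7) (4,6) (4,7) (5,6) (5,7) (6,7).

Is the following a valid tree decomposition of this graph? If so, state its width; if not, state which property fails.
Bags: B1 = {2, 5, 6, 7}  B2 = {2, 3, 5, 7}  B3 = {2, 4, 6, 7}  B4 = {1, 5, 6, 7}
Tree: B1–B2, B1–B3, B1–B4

Checking the three conditions: (i) the bags cover all of {1, 2, 3, 4, 5, 6, 7}; (ii) for each edge, some bag contains both endpoints; (iii) the bags containing any fixed vertex form a subtree. All hold, so the decomposition is valid with width 4 − 1 = 3.

Yes; width 3.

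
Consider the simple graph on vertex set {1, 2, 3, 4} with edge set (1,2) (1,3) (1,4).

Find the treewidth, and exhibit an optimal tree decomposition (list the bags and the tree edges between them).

Treewidth 1.
One optimal decomposition is:
Bags: B1 = {1, 4}  B2 = {1, 2}  B3 = {1, 3}
Tree: B1–B2, B2–B3

The largest bag has 2 vertices, giving width 1; this decomposition certifies tw(G) ≤ 1. G has an edge, so its treewidth is at least 1. Combining the bounds, tw(G) = 1.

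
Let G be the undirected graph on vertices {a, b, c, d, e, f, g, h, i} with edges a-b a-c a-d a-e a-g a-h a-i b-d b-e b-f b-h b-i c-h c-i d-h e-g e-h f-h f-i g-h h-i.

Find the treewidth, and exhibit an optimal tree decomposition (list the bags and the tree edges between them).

The largest bag has 4 vertices, giving width 3; this decomposition certifies tw(G) ≤ 3. Conversely, {a, e, g, h} is a clique of size 4, and the vertices of any clique must share a bag in every tree decomposition; so some bag has ≥ 4 vertices and tw(G) ≥ 3. Combining the bounds, tw(G) = 3.

Treewidth 3.
One such decomposition:
Bags: B1 = {b, f, h, i}  B2 = {a, b, h, i}  B3 = {a, b, d, h}  B4 = {a, c, h, i}  B5 = {a, b, e, h}  B6 = {a, e, g, h}
Tree: B1–B2, B2–B3, B2–B4, B2–B5, B5–B6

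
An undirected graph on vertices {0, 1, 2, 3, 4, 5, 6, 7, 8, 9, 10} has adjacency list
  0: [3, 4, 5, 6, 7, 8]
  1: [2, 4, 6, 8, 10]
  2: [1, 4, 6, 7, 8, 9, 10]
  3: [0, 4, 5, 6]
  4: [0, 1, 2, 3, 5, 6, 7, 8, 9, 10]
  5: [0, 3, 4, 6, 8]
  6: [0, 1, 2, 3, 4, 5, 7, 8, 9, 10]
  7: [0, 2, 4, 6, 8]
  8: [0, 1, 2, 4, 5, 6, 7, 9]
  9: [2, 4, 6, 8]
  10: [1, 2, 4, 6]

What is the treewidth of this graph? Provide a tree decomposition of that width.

Treewidth 4.
One such decomposition:
Bags: B1 = {0, 4, 5, 6, 8}  B2 = {0, 4, 6, 7, 8}  B3 = {2, 4, 6, 7, 8}  B4 = {1, 2, 4, 6, 8}  B5 = {2, 4, 6, 8, 9}  B6 = {0, 3, 4, 5, 6}  B7 = {1, 2, 4, 6, 10}
Tree: B1–B2, B2–B3, B3–B4, B4–B5, B1–B6, B4–B7

Every bag has size at most 5, so the width is 5 − 1 = 4 and tw(G) ≤ 4. Conversely, {0, 4, 5, 6, 8} is a clique of size 5, and the vertices of any clique must share a bag in every tree decomposition; so some bag has ≥ 5 vertices and tw(G) ≥ 4. The upper and lower bounds meet at 4, so that is the treewidth.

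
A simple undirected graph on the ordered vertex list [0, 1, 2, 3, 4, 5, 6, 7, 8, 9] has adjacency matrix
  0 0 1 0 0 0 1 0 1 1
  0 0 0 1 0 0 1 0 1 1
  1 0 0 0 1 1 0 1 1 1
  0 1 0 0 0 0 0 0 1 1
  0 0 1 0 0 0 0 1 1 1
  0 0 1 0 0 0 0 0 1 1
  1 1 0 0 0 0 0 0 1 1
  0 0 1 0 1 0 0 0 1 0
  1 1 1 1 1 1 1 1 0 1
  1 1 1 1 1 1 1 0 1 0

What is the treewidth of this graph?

A width-3 tree decomposition is:
Bags: B1 = {2, 4, 8, 9}  B2 = {0, 2, 8, 9}  B3 = {0, 6, 8, 9}  B4 = {2, 5, 8, 9}  B5 = {1, 6, 8, 9}  B6 = {2, 4, 7, 8}  B7 = {1, 3, 8, 9}
Tree: B1–B2, B2–B3, B2–B4, B3–B5, B1–B6, B5–B7
The largest bag has 4 vertices, giving width 3; this decomposition certifies tw(G) ≤ 3. On the other hand G contains the 4-clique {1, 3, 8, 9}. A clique must lie in a single bag of any decomposition, so no decomposition can have width below 3. Hence tw(G) = 3 exactly.

3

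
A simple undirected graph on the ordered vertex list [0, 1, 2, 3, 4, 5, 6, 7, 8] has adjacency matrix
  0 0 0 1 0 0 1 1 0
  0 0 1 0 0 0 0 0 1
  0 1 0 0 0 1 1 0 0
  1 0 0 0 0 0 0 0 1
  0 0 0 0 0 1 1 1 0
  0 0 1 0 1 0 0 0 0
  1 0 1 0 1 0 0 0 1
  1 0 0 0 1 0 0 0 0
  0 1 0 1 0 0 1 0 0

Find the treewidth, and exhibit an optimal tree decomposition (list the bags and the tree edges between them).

Each bag holds 4 vertices, so the decomposition has width 3, which upper-bounds the treewidth. For the lower bound: the 4 vertex sets {1,3,8}, {0}, {6}, {2,4,5,7} are disjoint, each induces a connected subgraph, and every pair is joined by at least one edge of G. Contracting each set to a single vertex therefore yields K_{4} as a minor, and since treewidth is minor-monotone, tw(G) ≥ tw(K_{4}) = 3. Combining the bounds, tw(G) = 3.

Treewidth 3.
One optimal decomposition is:
Bags: B1 = {0, 1, 3, 8}  B2 = {0, 1, 6, 8}  B3 = {0, 1, 2, 6}  B4 = {0, 2, 6, 7}  B5 = {2, 4, 6, 7}  B6 = {2, 4, 5, 7}
Tree: B1–B2, B2–B3, B3–B4, B4–B5, B5–B6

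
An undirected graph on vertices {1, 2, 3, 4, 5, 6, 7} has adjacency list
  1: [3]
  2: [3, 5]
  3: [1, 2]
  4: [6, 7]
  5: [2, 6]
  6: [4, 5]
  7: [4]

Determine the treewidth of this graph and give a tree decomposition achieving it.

Treewidth 1.
One optimal decomposition is:
Bags: B1 = {4, 7}  B2 = {4, 6}  B3 = {5, 6}  B4 = {2, 5}  B5 = {2, 3}  B6 = {1, 3}
Tree: B1–B2, B2–B3, B3–B4, B4–B5, B5–B6

The largest bag has 2 vertices, giving width 1; this decomposition certifies tw(G) ≤ 1. G has an edge, so its treewidth is at least 1. The upper and lower bounds meet at 1, so that is the treewidth.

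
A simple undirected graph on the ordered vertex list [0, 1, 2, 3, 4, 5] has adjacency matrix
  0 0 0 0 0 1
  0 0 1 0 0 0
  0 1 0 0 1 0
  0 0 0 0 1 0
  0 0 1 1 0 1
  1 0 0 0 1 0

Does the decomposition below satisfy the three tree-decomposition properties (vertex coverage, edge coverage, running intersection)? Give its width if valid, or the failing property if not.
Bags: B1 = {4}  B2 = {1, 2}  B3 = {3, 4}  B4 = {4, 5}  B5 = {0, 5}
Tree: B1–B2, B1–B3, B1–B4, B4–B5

A tree decomposition must satisfy three properties: every vertex lies in some bag; for every edge, both endpoints lie together in some bag; and for every vertex, the bags containing it form a connected subtree. Here edge (2,4) lies in no bag, so the decomposition is invalid.

No — edge (2,4) lies in no bag.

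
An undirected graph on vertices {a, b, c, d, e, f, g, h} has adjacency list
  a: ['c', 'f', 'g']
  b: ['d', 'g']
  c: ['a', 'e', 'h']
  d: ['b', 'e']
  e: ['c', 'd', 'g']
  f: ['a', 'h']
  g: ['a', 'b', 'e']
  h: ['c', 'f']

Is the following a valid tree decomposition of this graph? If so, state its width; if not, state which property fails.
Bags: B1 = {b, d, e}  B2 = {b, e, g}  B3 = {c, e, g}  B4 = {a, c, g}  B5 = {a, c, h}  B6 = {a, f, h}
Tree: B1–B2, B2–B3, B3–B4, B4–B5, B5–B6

Yes; width 2.

Every vertex of G appears in some bag (union = {a, b, c, d, e, f, g, h}); every edge is covered by a bag; and for each vertex v the set of bags containing v is connected in the bag tree. The decomposition is therefore valid. The largest bag has 3 vertices, so the width is 2.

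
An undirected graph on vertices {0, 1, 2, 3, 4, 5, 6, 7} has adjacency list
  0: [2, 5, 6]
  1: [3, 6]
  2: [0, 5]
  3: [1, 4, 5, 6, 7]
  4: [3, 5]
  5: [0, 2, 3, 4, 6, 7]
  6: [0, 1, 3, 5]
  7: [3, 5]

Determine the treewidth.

A width-2 tree decomposition is:
Bags: B1 = {3, 5, 6}  B2 = {3, 4, 5}  B3 = {0, 5, 6}  B4 = {0, 2, 5}  B5 = {1, 3, 6}  B6 = {3, 5, 7}
Tree: B1–B2, B1–B3, B3–B4, B1–B5, B1–B6
Each bag holds 3 vertices, so the decomposition has width 2, which upper-bounds the treewidth. Conversely, {1, 3, 6} is a clique of size 3, and the vertices of any clique must share a bag in every tree decomposition; so some bag has ≥ 3 vertices and tw(G) ≥ 2. Hence tw(G) = 2 exactly.

2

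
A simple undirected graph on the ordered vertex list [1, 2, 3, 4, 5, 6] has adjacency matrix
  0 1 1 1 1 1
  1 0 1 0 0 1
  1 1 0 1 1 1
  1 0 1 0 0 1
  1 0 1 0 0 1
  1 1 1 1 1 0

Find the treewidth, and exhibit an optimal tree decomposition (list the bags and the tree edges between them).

Every bag has size at most 4, so the width is 4 − 1 = 3 and tw(G) ≤ 3. On the other hand G contains the 4-clique {1, 2, 3, 6}. A clique must lie in a single bag of any decomposition, so no decomposition can have width below 3. Combining the bounds, tw(G) = 3.

Treewidth 3.
One such decomposition:
Bags: B1 = {1, 3, 5, 6}  B2 = {1, 3, 4, 6}  B3 = {1, 2, 3, 6}
Tree: B1–B2, B2–B3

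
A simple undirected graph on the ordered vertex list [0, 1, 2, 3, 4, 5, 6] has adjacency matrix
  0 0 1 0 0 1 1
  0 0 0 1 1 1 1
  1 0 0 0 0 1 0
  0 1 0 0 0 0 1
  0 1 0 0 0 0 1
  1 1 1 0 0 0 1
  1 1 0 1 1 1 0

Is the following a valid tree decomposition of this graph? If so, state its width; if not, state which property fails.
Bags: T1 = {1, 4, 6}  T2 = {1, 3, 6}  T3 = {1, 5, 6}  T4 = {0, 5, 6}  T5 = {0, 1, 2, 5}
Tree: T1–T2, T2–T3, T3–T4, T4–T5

No — bags containing vertex 1 are not connected in the tree.

A tree decomposition must satisfy three properties: every vertex lies in some bag; for every edge, both endpoints lie together in some bag; and for every vertex, the bags containing it form a connected subtree. Here bags containing vertex 1 are not connected in the tree, so the decomposition is invalid.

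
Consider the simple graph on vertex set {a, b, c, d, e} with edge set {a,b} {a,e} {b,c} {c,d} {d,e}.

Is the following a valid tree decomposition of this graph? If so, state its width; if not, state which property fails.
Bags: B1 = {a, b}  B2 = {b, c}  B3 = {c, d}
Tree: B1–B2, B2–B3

No — vertex e appears in no bag.

A tree decomposition must satisfy three properties: every vertex lies in some bag; for every edge, both endpoints lie together in some bag; and for every vertex, the bags containing it form a connected subtree. Here vertex e appears in no bag, so the decomposition is invalid.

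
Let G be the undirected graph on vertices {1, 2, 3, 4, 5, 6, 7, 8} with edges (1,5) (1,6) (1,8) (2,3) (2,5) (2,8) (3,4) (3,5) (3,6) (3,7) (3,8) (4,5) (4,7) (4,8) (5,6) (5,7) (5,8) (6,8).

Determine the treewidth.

3

A width-3 tree decomposition is:
Bags: B1 = {3, 4, 5, 8}  B2 = {3, 4, 5, 7}  B3 = {3, 5, 6, 8}  B4 = {1, 5, 6, 8}  B5 = {2, 3, 5, 8}
Tree: B1–B2, B1–B3, B3–B4, B3–B5
Every bag has size at most 4, so the width is 4 − 1 = 3 and tw(G) ≤ 3. For the lower bound, the 4 vertices {1, 5, 6, 8} are pairwise adjacent, and any tree decomposition puts a clique entirely inside one bag — forcing width ≥ 3. Therefore the treewidth is 3.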